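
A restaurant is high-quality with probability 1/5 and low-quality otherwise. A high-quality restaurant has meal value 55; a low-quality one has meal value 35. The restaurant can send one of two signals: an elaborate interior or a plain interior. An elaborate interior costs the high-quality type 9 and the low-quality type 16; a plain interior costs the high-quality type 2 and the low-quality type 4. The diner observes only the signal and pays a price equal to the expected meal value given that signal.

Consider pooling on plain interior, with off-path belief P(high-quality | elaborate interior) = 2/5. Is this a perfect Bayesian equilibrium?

Yes

At the pooled signal (plain interior) the diner holds the prior 1/5 and pays 1/5·55 + 4/5·35 = 39. Off-path (elaborate interior) belief 2/5 gives 2/5·55 + 3/5·35 = 43.
High-quality: plain interior gives 39 − 2 = 37; elaborate interior gives 43 − 9 = 34. Stays. ✓
Low-quality: plain interior gives 39 − 4 = 35; elaborate interior gives 43 − 16 = 27. Stays. ✓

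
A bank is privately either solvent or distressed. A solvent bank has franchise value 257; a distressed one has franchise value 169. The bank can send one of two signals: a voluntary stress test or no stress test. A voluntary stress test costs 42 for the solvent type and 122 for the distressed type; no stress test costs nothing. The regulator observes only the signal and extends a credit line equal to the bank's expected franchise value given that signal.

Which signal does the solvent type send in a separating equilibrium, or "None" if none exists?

Try solvent → stress test, distressed → no stress test:
  Under separation the regulator infers type exactly: stress test → solvent (pays 257), no stress test → distressed (pays 169).
  Solvent: stress test gives 257 − 42 = 215; no stress test gives 169 − 0 = 169. No deviation. ✓
  Distressed: no stress test gives 169 − 0 = 169; stress test gives 257 − 122 = 135. No deviation. ✓
Both hold — the solvent type sends stress test.

stress test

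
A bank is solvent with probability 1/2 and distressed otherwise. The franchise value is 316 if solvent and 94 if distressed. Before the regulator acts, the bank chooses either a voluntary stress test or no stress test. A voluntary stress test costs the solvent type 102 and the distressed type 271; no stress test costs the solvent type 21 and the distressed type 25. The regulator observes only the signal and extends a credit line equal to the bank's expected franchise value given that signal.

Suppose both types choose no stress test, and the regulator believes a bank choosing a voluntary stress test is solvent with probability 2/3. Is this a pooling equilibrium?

Yes

On the equilibrium path (no stress test) the regulator holds the prior 1/2 and pays 1/2·316 + 1/2·94 = 205. Off-path (stress test) belief 2/3 gives 2/3·316 + 1/3·94 = 242.
Solvent: no stress test gives 205 − 21 = 184; stress test gives 242 − 102 = 140. Stays. ✓
Distressed: no stress test gives 205 − 25 = 180; stress test gives 242 − 271 = -29. Stays. ✓
Beliefs are Bayes-consistent on-path and both types best-respond.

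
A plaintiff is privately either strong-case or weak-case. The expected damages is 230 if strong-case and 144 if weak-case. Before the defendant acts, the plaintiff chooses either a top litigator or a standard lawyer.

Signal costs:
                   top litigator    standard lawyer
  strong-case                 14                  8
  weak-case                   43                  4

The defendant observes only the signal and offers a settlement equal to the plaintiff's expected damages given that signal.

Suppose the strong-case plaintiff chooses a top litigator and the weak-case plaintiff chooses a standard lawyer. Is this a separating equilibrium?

No

If types separate, top litigator earns payment 230 and standard lawyer earns 144.
Strong-case: top litigator gives 230 − 14 = 216; standard lawyer gives 144 − 8 = 136. No deviation. ✓
Weak-case: standard lawyer gives 144 − 4 = 140; top litigator gives 230 − 43 = 187. Would deviate. ✗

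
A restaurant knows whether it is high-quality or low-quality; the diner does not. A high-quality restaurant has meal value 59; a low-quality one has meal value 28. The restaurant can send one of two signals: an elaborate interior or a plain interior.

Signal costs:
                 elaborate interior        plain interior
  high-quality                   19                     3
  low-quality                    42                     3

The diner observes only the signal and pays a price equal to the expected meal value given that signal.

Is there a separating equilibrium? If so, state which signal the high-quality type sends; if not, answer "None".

Try high-quality → elaborate interior, low-quality → plain interior:
  If types separate, elaborate interior earns payment 59 and plain interior earns 28.
  High-quality: elaborate interior gives 59 − 19 = 40; plain interior gives 28 − 3 = 25. No deviation. ✓
  Low-quality: plain interior gives 28 − 3 = 25; elaborate interior gives 59 − 42 = 17. No deviation. ✓
Both hold — the high-quality type sends elaborate interior.

elaborate interior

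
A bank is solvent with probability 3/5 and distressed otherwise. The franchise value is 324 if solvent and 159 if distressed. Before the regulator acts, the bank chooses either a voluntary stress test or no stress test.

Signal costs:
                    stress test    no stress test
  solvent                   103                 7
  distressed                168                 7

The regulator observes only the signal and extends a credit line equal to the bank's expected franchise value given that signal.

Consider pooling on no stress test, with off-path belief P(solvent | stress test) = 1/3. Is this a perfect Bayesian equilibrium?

Yes

On the equilibrium path (no stress test) the regulator holds the prior 3/5 and pays 3/5·324 + 2/5·159 = 258. Off-path (stress test) belief 1/3 gives 1/3·324 + 2/3·159 = 214.
Solvent: no stress test gives 258 − 7 = 251; stress test gives 214 − 103 = 111. Stays. ✓
Distressed: no stress test gives 258 − 7 = 251; stress test gives 214 − 168 = 46. Stays. ✓
Beliefs are Bayes-consistent on-path and both types best-respond.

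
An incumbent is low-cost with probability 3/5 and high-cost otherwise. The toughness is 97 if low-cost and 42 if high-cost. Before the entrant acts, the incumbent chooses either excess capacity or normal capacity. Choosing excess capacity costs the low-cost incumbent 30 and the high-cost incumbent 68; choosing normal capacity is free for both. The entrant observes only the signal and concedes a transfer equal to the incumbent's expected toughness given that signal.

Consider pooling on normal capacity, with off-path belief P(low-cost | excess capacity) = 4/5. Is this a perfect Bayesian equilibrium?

Yes

At the pooled signal (normal capacity) the entrant holds the prior 3/5 and pays 3/5·97 + 2/5·42 = 75. Off-path (excess capacity) belief 4/5 gives 4/5·97 + 1/5·42 = 86.
Low-cost: normal capacity gives 75 − 0 = 75; excess capacity gives 86 − 30 = 56. Stays. ✓
High-cost: normal capacity gives 75 − 0 = 75; excess capacity gives 86 − 68 = 18. Stays. ✓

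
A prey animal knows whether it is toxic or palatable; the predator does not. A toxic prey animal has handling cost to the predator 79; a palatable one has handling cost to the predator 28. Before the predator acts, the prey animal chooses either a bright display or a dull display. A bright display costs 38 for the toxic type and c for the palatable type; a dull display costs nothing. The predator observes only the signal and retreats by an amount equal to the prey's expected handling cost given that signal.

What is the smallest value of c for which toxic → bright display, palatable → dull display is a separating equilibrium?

Under separation: bright display → toxic (pays 79); dull display → palatable (pays 28).
Toxic: 79 − 38 = 41 ≥ 28 − 0 = 28. Holds regardless of c. ✓
Palatable: 28 − 0 ≥ 79 − c, so c ≥ 79 − 28 = 51.

51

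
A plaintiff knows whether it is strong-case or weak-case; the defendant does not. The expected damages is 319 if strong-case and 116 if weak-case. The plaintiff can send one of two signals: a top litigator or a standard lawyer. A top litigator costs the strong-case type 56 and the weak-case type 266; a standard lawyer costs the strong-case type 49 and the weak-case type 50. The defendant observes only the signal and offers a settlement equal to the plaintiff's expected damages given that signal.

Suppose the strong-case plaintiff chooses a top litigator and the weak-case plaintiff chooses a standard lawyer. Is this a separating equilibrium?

Under separation the defendant infers type exactly: top litigator → strong-case (pays 319), standard lawyer → weak-case (pays 116).
Strong-case: top litigator gives 319 − 56 = 263; standard lawyer gives 116 − 49 = 67. No deviation. ✓
Weak-case: standard lawyer gives 116 − 50 = 66; top litigator gives 319 − 266 = 53. No deviation. ✓
Both incentive constraints hold.

Yes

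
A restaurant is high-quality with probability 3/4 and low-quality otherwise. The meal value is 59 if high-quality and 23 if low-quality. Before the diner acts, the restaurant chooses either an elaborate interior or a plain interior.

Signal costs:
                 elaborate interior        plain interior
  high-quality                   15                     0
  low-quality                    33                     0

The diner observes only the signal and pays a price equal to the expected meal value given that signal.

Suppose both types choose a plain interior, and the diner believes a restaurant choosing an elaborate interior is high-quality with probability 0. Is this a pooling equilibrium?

At the pooled signal (plain interior) the diner holds the prior 3/4 and pays 3/4·59 + 1/4·23 = 50. Off-path (elaborate interior) belief 0 gives 0·59 + 1·23 = 23.
High-quality: plain interior gives 50 − 0 = 50; elaborate interior gives 23 − 15 = 8. Stays. ✓
Low-quality: plain interior gives 50 − 0 = 50; elaborate interior gives 23 − 33 = -10. Stays. ✓

Yes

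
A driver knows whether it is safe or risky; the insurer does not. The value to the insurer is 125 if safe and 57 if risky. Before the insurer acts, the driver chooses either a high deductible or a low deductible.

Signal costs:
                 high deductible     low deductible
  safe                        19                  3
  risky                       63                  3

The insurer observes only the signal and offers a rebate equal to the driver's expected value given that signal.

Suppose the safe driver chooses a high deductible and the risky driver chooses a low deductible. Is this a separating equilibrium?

Under separation the insurer infers type exactly: high deductible → safe (pays 125), low deductible → risky (pays 57).
Safe: high deductible gives 125 − 19 = 106; low deductible gives 57 − 3 = 54. No deviation. ✓
Risky: low deductible gives 57 − 3 = 54; high deductible gives 125 − 63 = 62. Would deviate. ✗

No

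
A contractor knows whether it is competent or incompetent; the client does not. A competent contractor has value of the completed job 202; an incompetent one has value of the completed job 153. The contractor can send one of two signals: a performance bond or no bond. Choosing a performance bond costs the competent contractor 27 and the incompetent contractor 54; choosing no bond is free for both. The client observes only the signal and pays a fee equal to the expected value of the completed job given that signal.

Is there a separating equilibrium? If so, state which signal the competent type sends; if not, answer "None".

bond

Try competent → bond, incompetent → no bond:
  Under separation the client infers type exactly: bond → competent (pays 202), no bond → incompetent (pays 153).
  Competent: bond gives 202 − 27 = 175; no bond gives 153 − 0 = 153. No deviation. ✓
  Incompetent: no bond gives 153 − 0 = 153; bond gives 202 − 54 = 148. No deviation. ✓
Both hold — the competent type sends bond.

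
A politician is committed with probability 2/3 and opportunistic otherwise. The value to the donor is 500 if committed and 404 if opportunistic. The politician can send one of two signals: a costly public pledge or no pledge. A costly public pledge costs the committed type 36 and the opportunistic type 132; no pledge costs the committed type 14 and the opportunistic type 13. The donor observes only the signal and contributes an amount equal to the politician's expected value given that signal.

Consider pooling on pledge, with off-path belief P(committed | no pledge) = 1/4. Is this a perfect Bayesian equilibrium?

No

At the pooled signal (pledge) the donor holds the prior 2/3 and pays 2/3·500 + 1/3·404 = 468. Off-path (no pledge) belief 1/4 gives 1/4·500 + 3/4·404 = 428.
Committed: pledge gives 468 − 36 = 432; no pledge gives 428 − 14 = 414. Stays. ✓
Opportunistic: pledge gives 468 − 132 = 336; no pledge gives 428 − 13 = 415. Deviates. ✗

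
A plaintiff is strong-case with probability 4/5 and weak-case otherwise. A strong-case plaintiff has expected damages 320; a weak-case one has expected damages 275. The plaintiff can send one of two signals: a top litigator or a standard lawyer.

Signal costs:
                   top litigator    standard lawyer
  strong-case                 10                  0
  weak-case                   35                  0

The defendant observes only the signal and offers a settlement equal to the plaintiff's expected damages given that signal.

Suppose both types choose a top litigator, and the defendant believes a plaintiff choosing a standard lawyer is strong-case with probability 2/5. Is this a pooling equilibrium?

At the pooled signal (top litigator) the defendant holds the prior 4/5 and pays 4/5·320 + 1/5·275 = 311. Off-path (standard lawyer) belief 2/5 gives 2/5·320 + 3/5·275 = 293.
Strong-case: top litigator gives 311 − 10 = 301; standard lawyer gives 293 − 0 = 293. Stays. ✓
Weak-case: top litigator gives 311 − 35 = 276; standard lawyer gives 293 − 0 = 293. Deviates. ✗

No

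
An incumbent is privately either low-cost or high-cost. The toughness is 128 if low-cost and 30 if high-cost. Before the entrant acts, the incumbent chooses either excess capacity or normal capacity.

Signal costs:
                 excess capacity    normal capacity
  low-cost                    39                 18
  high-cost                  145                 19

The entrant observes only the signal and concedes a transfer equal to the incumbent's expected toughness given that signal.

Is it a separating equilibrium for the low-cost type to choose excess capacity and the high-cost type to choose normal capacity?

If types separate, excess capacity earns payment 128 and normal capacity earns 30.
Low-cost: excess capacity gives 128 − 39 = 89; normal capacity gives 30 − 18 = 12. No deviation. ✓
High-cost: normal capacity gives 30 − 19 = 11; excess capacity gives 128 − 145 = -17. No deviation. ✓
Both incentive constraints hold.

Yes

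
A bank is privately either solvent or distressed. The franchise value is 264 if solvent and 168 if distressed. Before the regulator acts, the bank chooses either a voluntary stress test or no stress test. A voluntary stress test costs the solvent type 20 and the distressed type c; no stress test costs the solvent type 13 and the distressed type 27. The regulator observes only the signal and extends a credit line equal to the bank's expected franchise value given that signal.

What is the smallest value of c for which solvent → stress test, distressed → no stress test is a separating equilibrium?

Under separation: stress test → solvent (pays 264); no stress test → distressed (pays 168).
Solvent: 264 − 20 = 244 ≥ 168 − 13 = 155. Holds regardless of c. ✓
Distressed: 168 − 27 ≥ 264 − c, so c ≥ 264 − 141 = 123.

123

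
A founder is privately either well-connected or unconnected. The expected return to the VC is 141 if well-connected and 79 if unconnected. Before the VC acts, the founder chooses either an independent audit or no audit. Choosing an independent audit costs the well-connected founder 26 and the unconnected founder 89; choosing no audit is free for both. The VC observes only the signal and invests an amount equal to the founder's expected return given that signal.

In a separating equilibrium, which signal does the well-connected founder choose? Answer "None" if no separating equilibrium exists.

Try well-connected → audit, unconnected → no audit:
  If types separate, audit earns payment 141 and no audit earns 79.
  Well-connected: audit gives 141 − 26 = 115; no audit gives 79 − 0 = 79. No deviation. ✓
  Unconnected: no audit gives 79 − 0 = 79; audit gives 141 − 89 = 52. No deviation. ✓
Both hold — the well-connected type sends audit.

audit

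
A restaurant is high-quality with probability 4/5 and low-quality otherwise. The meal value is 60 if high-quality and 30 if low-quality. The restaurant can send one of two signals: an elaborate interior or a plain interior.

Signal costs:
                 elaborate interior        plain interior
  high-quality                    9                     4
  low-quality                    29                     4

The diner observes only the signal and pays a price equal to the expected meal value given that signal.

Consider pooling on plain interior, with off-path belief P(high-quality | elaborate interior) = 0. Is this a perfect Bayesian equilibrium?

On the equilibrium path (plain interior) the diner holds the prior 4/5 and pays 4/5·60 + 1/5·30 = 54. Off-path (elaborate interior) belief 0 gives 0·60 + 1·30 = 30.
High-quality: plain interior gives 54 − 4 = 50; elaborate interior gives 30 − 9 = 21. Stays. ✓
Low-quality: plain interior gives 54 − 4 = 50; elaborate interior gives 30 − 29 = 1. Stays. ✓
Beliefs are Bayes-consistent on-path and both types best-respond.

Yes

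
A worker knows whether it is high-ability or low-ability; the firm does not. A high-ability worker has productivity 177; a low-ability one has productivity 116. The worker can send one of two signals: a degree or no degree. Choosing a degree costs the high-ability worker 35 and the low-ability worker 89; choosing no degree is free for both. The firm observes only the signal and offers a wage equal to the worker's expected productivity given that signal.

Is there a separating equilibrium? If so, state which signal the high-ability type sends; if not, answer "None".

degree

Try high-ability → degree, low-ability → no degree:
  Under separation the firm infers type exactly: degree → high-ability (pays 177), no degree → low-ability (pays 116).
  High-ability: degree gives 177 − 35 = 142; no degree gives 116 − 0 = 116. No deviation. ✓
  Low-ability: no degree gives 116 − 0 = 116; degree gives 177 − 89 = 88. No deviation. ✓
Both hold — the high-ability type sends degree.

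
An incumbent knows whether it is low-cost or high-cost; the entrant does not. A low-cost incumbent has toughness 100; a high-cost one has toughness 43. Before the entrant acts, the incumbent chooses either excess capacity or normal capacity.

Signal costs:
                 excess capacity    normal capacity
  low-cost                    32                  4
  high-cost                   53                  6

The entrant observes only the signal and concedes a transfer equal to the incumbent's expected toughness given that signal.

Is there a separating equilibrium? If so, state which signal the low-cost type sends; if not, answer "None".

None

Try low-cost → excess capacity, high-cost → normal capacity:
  If types separate, excess capacity earns payment 100 and normal capacity earns 43.
  Low-cost: excess capacity gives 100 − 32 = 68; normal capacity gives 43 − 4 = 39. No deviation. ✓
  High-cost: normal capacity gives 43 − 6 = 37; excess capacity gives 100 − 53 = 47. Would deviate. ✗
Try low-cost → normal capacity, high-cost → excess capacity:
  If types separate, normal capacity earns payment 100 and excess capacity earns 43.
  Low-cost: normal capacity gives 100 − 4 = 96; excess capacity gives 43 − 32 = 11. No deviation. ✓
  High-cost: excess capacity gives 43 − 53 = -10; normal capacity gives 100 − 6 = 94. Would deviate. ✗
Neither assignment is incentive-compatible.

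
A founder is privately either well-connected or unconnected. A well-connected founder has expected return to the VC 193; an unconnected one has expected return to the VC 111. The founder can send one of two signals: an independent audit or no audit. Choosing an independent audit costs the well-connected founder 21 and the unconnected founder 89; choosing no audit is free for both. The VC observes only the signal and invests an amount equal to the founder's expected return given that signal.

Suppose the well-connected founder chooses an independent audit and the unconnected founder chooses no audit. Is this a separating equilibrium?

Yes

If types separate, audit earns payment 193 and no audit earns 111.
Well-connected: audit gives 193 − 21 = 172; no audit gives 111 − 0 = 111. No deviation. ✓
Unconnected: no audit gives 111 − 0 = 111; audit gives 193 − 89 = 104. No deviation. ✓
Both incentive constraints hold.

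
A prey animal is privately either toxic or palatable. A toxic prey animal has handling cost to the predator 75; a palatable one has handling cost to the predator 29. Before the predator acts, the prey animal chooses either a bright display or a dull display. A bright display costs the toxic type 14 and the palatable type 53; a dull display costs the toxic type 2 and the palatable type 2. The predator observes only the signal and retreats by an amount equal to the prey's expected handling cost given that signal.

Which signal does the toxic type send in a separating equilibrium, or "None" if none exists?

bright display

Try toxic → bright display, palatable → dull display:
  Under separation the predator infers type exactly: bright display → toxic (pays 75), dull display → palatable (pays 29).
  Toxic: bright display gives 75 − 14 = 61; dull display gives 29 − 2 = 27. No deviation. ✓
  Palatable: dull display gives 29 − 2 = 27; bright display gives 75 − 53 = 22. No deviation. ✓
Both hold — the toxic type sends bright display.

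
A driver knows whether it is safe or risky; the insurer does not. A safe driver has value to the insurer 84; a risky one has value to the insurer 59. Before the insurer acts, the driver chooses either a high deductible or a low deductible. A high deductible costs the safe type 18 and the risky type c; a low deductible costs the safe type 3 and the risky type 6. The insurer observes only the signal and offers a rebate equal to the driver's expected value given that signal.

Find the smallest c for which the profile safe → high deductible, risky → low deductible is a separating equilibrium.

Under separation: high deductible → safe (pays 84); low deductible → risky (pays 59).
Safe: 84 − 18 = 66 ≥ 59 − 3 = 56. Holds regardless of c. ✓
Risky: 59 − 6 ≥ 84 − c, so c ≥ 84 − 53 = 31.

31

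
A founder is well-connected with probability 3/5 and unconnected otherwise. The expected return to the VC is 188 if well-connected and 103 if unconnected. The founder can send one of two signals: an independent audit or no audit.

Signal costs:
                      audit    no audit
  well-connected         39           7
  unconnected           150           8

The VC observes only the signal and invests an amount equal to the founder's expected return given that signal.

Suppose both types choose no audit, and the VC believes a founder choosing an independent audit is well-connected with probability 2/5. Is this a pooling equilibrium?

Yes

On the equilibrium path (no audit) the VC holds the prior 3/5 and pays 3/5·188 + 2/5·103 = 154. Off-path (audit) belief 2/5 gives 2/5·188 + 3/5·103 = 137.
Well-connected: no audit gives 154 − 7 = 147; audit gives 137 − 39 = 98. Stays. ✓
Unconnected: no audit gives 154 − 8 = 146; audit gives 137 − 150 = -13. Stays. ✓
Beliefs are Bayes-consistent on-path and both types best-respond.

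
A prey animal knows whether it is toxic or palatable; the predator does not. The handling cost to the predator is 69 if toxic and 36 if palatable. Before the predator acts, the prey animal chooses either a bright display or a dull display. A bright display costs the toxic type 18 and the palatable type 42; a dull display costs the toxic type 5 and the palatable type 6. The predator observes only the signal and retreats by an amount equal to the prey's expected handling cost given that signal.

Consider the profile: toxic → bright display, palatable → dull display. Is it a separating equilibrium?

Yes

Under separation the predator infers type exactly: bright display → toxic (pays 69), dull display → palatable (pays 36).
Toxic: bright display gives 69 − 18 = 51; dull display gives 36 − 5 = 31. No deviation. ✓
Palatable: dull display gives 36 − 6 = 30; bright display gives 69 − 42 = 27. No deviation. ✓
Neither type gains from mimicking the other.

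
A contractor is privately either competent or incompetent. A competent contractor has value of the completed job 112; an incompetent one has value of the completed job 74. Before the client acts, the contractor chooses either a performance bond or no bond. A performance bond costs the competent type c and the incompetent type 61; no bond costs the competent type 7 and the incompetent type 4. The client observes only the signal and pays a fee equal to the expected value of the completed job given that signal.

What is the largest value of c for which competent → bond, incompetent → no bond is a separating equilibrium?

Under separation: bond → competent (pays 112); no bond → incompetent (pays 74).
Incompetent: 74 − 4 = 70 ≥ 112 − 61 = 51. Holds regardless of c. ✓
Competent: 112 − c ≥ 74 − 7, so c ≤ 112 − 67 = 45.

45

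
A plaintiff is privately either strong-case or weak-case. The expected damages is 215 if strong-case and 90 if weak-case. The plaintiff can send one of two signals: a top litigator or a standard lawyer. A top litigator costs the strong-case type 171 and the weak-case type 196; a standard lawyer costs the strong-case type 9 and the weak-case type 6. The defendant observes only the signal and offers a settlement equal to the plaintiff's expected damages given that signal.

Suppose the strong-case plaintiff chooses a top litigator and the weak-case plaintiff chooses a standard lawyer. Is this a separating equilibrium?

If types separate, top litigator earns payment 215 and standard lawyer earns 90.
Strong-case: top litigator gives 215 − 171 = 44; standard lawyer gives 90 − 9 = 81. Would deviate. ✗
Weak-case: standard lawyer gives 90 − 6 = 84; top litigator gives 215 − 196 = 19. No deviation. ✓

No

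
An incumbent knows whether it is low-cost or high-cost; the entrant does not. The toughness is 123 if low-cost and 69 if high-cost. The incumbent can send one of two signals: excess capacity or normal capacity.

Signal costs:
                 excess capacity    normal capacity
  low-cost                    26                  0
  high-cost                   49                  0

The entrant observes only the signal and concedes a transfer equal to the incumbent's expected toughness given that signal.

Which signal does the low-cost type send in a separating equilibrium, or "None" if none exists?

Try low-cost → excess capacity, high-cost → normal capacity:
  If types separate, excess capacity earns payment 123 and normal capacity earns 69.
  Low-cost: excess capacity gives 123 − 26 = 97; normal capacity gives 69 − 0 = 69. No deviation. ✓
  High-cost: normal capacity gives 69 − 0 = 69; excess capacity gives 123 − 49 = 74. Would deviate. ✗
Try low-cost → normal capacity, high-cost → excess capacity:
  If types separate, normal capacity earns payment 123 and excess capacity earns 69.
  Low-cost: normal capacity gives 123 − 0 = 123; excess capacity gives 69 − 26 = 43. No deviation. ✓
  High-cost: excess capacity gives 69 − 49 = 20; normal capacity gives 123 − 0 = 123. Would deviate. ✗
Neither assignment is incentive-compatible.

None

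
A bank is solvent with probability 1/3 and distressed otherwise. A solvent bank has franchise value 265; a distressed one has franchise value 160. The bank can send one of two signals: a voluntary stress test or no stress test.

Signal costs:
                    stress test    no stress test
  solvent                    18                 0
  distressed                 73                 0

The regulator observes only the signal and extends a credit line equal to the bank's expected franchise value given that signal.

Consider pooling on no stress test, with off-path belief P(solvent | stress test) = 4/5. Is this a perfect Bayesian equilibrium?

At the pooled signal (no stress test) the regulator holds the prior 1/3 and pays 1/3·265 + 2/3·160 = 195. Off-path (stress test) belief 4/5 gives 4/5·265 + 1/5·160 = 244.
Solvent: no stress test gives 195 − 0 = 195; stress test gives 244 − 18 = 226. Deviates. ✗
Distressed: no stress test gives 195 − 0 = 195; stress test gives 244 − 73 = 171. Stays. ✓

No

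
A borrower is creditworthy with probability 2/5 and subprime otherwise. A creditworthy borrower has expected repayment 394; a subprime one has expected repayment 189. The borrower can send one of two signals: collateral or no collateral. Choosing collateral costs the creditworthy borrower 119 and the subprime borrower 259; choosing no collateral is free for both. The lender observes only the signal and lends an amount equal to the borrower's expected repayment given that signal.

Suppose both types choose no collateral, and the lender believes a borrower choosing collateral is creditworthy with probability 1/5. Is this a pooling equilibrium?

On the equilibrium path (no collateral) the lender holds the prior 2/5 and pays 2/5·394 + 3/5·189 = 271. Off-path (collateral) belief 1/5 gives 1/5·394 + 4/5·189 = 230.
Creditworthy: no collateral gives 271 − 0 = 271; collateral gives 230 − 119 = 111. Stays. ✓
Subprime: no collateral gives 271 − 0 = 271; collateral gives 230 − 259 = -29. Stays. ✓
Beliefs are Bayes-consistent on-path and both types best-respond.

Yes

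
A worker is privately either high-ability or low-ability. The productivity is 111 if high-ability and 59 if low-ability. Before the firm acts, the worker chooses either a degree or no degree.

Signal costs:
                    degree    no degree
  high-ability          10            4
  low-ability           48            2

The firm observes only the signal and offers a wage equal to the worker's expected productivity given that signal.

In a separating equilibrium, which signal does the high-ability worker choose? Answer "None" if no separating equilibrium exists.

Try high-ability → degree, low-ability → no degree:
  If types separate, degree earns payment 111 and no degree earns 59.
  High-ability: degree gives 111 − 10 = 101; no degree gives 59 − 4 = 55. No deviation. ✓
  Low-ability: no degree gives 59 − 2 = 57; degree gives 111 − 48 = 63. Would deviate. ✗
Try high-ability → no degree, low-ability → degree:
  If types separate, no degree earns payment 111 and degree earns 59.
  High-ability: no degree gives 111 − 4 = 107; degree gives 59 − 10 = 49. No deviation. ✓
  Low-ability: degree gives 59 − 48 = 11; no degree gives 111 − 2 = 109. Would deviate. ✗
Neither assignment is incentive-compatible.

None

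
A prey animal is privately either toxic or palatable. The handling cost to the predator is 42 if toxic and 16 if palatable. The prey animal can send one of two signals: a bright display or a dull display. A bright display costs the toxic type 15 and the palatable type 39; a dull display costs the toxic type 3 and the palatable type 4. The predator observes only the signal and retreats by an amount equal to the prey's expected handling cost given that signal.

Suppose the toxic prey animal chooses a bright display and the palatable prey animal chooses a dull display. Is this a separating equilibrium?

If types separate, bright display earns payment 42 and dull display earns 16.
Toxic: bright display gives 42 − 15 = 27; dull display gives 16 − 3 = 13. No deviation. ✓
Palatable: dull display gives 16 − 4 = 12; bright display gives 42 − 39 = 3. No deviation. ✓
Both incentive constraints hold.

Yes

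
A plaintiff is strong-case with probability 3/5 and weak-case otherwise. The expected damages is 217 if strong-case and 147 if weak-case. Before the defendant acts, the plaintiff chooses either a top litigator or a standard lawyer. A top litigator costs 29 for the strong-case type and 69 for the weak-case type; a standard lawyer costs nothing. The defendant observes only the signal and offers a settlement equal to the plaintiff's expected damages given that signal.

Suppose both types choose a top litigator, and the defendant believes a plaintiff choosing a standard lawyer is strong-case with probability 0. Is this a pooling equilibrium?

At the pooled signal (top litigator) the defendant holds the prior 3/5 and pays 3/5·217 + 2/5·147 = 189. Off-path (standard lawyer) belief 0 gives 0·217 + 1·147 = 147.
Strong-case: top litigator gives 189 − 29 = 160; standard lawyer gives 147 − 0 = 147. Stays. ✓
Weak-case: top litigator gives 189 − 69 = 120; standard lawyer gives 147 − 0 = 147. Deviates. ✗

No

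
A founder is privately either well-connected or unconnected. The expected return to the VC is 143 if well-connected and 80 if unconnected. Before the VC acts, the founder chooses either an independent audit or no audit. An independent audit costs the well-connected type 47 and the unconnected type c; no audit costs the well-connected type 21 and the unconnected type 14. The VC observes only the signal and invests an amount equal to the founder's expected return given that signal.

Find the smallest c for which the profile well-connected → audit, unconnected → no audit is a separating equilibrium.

77

Under separation: audit → well-connected (pays 143); no audit → unconnected (pays 80).
Well-connected: 143 − 47 = 96 ≥ 80 − 21 = 59. Holds regardless of c. ✓
Unconnected: 80 − 14 ≥ 143 − c, so c ≥ 143 − 66 = 77.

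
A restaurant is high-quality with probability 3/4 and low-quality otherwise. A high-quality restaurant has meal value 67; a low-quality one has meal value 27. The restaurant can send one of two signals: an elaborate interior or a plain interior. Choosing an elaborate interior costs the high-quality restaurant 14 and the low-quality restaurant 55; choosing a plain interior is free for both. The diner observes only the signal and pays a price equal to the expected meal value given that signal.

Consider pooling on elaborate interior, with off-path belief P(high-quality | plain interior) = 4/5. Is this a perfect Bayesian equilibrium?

On the equilibrium path (elaborate interior) the diner holds the prior 3/4 and pays 3/4·67 + 1/4·27 = 57. Off-path (plain interior) belief 4/5 gives 4/5·67 + 1/5·27 = 59.
High-quality: elaborate interior gives 57 − 14 = 43; plain interior gives 59 − 0 = 59. Deviates. ✗
Low-quality: elaborate interior gives 57 − 55 = 2; plain interior gives 59 − 0 = 59. Deviates. ✗

No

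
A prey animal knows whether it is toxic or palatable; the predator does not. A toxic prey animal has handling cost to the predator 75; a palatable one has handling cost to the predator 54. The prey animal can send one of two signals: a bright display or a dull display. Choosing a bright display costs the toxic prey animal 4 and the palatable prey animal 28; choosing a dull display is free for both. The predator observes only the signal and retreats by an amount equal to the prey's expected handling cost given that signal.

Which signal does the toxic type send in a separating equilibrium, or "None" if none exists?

Try toxic → bright display, palatable → dull display:
  Under separation the predator infers type exactly: bright display → toxic (pays 75), dull display → palatable (pays 54).
  Toxic: bright display gives 75 − 4 = 71; dull display gives 54 − 0 = 54. No deviation. ✓
  Palatable: dull display gives 54 − 0 = 54; bright display gives 75 − 28 = 47. No deviation. ✓
Both hold — the toxic type sends bright display.

bright display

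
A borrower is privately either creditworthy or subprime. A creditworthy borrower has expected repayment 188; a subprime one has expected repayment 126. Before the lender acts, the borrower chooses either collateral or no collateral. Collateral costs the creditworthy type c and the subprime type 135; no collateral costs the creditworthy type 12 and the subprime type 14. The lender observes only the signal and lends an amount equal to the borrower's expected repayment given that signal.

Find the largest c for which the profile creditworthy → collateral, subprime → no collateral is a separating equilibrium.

74

Under separation: collateral → creditworthy (pays 188); no collateral → subprime (pays 126).
Subprime: 126 − 14 = 112 ≥ 188 − 135 = 53. Holds regardless of c. ✓
Creditworthy: 188 − c ≥ 126 − 12, so c ≤ 188 − 114 = 74.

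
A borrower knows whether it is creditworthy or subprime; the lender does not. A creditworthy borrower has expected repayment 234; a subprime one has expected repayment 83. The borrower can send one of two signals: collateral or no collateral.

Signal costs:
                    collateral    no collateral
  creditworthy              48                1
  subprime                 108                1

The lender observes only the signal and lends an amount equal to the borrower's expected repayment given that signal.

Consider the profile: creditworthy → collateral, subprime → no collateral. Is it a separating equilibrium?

No

If types separate, collateral earns payment 234 and no collateral earns 83.
Creditworthy: collateral gives 234 − 48 = 186; no collateral gives 83 − 1 = 82. No deviation. ✓
Subprime: no collateral gives 83 − 1 = 82; collateral gives 234 − 108 = 126. Would deviate. ✗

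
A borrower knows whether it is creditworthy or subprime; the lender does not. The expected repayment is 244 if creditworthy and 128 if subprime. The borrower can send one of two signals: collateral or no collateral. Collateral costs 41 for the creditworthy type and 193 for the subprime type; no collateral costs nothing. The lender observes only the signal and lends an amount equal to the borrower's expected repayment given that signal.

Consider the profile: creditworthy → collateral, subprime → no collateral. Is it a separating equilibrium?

Yes

If types separate, collateral earns payment 244 and no collateral earns 128.
Creditworthy: collateral gives 244 − 41 = 203; no collateral gives 128 − 0 = 128. No deviation. ✓
Subprime: no collateral gives 128 − 0 = 128; collateral gives 244 − 193 = 51. No deviation. ✓
Both incentive constraints hold.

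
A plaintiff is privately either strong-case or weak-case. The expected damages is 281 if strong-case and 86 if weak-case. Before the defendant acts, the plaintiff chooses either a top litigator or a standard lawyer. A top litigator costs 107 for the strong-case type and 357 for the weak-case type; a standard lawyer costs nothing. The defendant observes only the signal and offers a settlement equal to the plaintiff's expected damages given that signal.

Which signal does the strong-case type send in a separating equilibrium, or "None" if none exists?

top litigator

Try strong-case → top litigator, weak-case → standard lawyer:
  If types separate, top litigator earns payment 281 and standard lawyer earns 86.
  Strong-case: top litigator gives 281 − 107 = 174; standard lawyer gives 86 − 0 = 86. No deviation. ✓
  Weak-case: standard lawyer gives 86 − 0 = 86; top litigator gives 281 − 357 = -76. No deviation. ✓
Both hold — the strong-case type sends top litigator.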